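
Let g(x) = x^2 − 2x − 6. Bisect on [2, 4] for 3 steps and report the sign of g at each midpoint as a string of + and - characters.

--+

midpoint 3: g = -3 < 0 → [3, 4]
midpoint 3.5: g = -0.75 < 0 → [3.5, 4]
midpoint 3.75: g = 0.5625 > 0 → [3.5, 3.75]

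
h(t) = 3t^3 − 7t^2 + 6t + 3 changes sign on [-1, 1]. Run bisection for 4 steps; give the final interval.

h(0) = 3 > 0, so the root lies in [-1, 0]
h(-0.5) = -2.125 < 0, so the root lies in [-0.5, 0]
h(-0.25) = 1.015625 > 0, so the root lies in [-0.5, -0.25]
h(-0.375) = -0.3926 < 0, so the root lies in [-0.375, -0.25]

[-0.375, -0.25]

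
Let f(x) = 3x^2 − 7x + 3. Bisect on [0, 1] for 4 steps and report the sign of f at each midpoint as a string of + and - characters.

+--+

f(0.5) = 0.25 > 0, so the root lies in [0.5, 1]
f(0.75) = -0.5625 < 0, so the root lies in [0.5, 0.75]
f(0.625) = -0.203125 < 0, so the root lies in [0.5, 0.625]
f(0.5625) = 0.0117 > 0, so the root lies in [0.5625, 0.625]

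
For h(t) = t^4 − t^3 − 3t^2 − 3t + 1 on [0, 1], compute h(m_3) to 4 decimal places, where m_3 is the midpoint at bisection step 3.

midpoint 0.5: h = -1.3125 < 0 → [0, 0.5]
midpoint 0.25: h = 0.050781 > 0 → [0.25, 0.5]
midpoint 0.375: h = -0.579834 < 0 → [0.25, 0.375]

-0.5798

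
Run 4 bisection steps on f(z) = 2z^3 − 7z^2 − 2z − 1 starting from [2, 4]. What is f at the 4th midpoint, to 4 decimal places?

2.5117

z = 3 gives f = -16, negative; keep [3, 4]
z = 3.5 gives f = -8, negative; keep [3.5, 4]
z = 3.75 gives f = -1.46875, negative; keep [3.75, 4]
z = 3.875 gives f = 2.5117, positive; keep [3.75, 3.875]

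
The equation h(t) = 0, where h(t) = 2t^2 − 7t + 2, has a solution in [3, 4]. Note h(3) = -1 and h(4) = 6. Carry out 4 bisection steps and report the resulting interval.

[3.125, 3.1875]

h(3.5) = 2 > 0, so the root lies in [3, 3.5]
h(3.25) = 0.375 > 0, so the root lies in [3, 3.25]
h(3.125) = -0.34375 < 0, so the root lies in [3.125, 3.25]
h(3.1875) = 0.0078 > 0, so the root lies in [3.125, 3.1875]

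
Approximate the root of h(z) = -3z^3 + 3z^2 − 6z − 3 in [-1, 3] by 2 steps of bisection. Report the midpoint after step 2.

m = 1, h(m) = -9 (−); new bracket [-1, 1]
m = 0, h(m) = -3 (−); new bracket [-1, 0]

0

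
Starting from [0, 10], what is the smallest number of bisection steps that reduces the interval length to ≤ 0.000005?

21

Width after n steps is 10/2^n. Need 2^n ≥ 10/0.000005 = 2000000.
2^20 = 1048576 < 2000000 ≤ 2^21 = 2097152, so n = 21.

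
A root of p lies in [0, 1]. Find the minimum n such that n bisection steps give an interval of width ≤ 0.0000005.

Width after n steps is 1/2^n. Need 2^n ≥ 1/0.0000005 = 2000000.
2^20 = 1048576 < 2000000 ≤ 2^21 = 2097152, so n = 21.

21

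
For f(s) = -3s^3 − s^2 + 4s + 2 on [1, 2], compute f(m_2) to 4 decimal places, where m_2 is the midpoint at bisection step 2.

-0.4219

m = 1.5, f(m) = -4.375 (−); new bracket [1, 1.5]
m = 1.25, f(m) = -0.421875 (−); new bracket [1, 1.25]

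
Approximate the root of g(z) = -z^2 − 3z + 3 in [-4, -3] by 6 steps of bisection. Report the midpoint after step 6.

z = -3.5 gives g = 1.25, positive; keep [-4, -3.5]
z = -3.75 gives g = 0.1875, positive; keep [-4, -3.75]
z = -3.875 gives g = -0.390625, negative; keep [-3.875, -3.75]
z = -3.8125 gives g = -0.0977, negative; keep [-3.8125, -3.75]
z = -3.78125 gives g = 0.0459, positive; keep [-3.8125, -3.78125]
z = -3.796875 gives g = -0.0256, negative; keep [-3.796875, -3.78125]

-3.796875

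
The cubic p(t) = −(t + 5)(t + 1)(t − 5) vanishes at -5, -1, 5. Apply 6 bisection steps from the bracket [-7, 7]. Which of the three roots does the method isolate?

5

p(0) = 25 > 0, so the root lies in [0, 7]
p(3.5) = 57.375 > 0, so the root lies in [3.5, 7]
p(5.25) = -16.015625 < 0, so the root lies in [3.5, 5.25]
p(4.375) = 31.4941 > 0, so the root lies in [4.375, 5.25]
p(4.8125) = 10.6941 > 0, so the root lies in [4.8125, 5.25]
p(5.03125) = -1.8907 < 0, so the root lies in [4.8125, 5.03125]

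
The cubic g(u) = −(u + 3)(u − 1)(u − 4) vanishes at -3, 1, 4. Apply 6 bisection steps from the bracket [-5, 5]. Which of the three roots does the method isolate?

-3

midpoint 0: g = -12 < 0 → [-5, 0]
midpoint -2.5: g = -11.375 < 0 → [-5, -2.5]
midpoint -3.75: g = 27.609375 > 0 → [-3.75, -2.5]
midpoint -3.125: g = 3.6738 > 0 → [-3.125, -2.5]
midpoint -2.8125: g = -4.8699 < 0 → [-3.125, -2.8125]
midpoint -2.96875: g = -0.8643 < 0 → [-3.125, -2.96875]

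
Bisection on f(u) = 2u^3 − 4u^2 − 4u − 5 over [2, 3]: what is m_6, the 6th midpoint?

f(2.5) = -8.75 < 0, so the root lies in [2.5, 3]
f(2.75) = -4.65625 < 0, so the root lies in [2.75, 3]
f(2.875) = -2.035156 < 0, so the root lies in [2.875, 3]
f(2.9375) = -0.5708 < 0, so the root lies in [2.9375, 3]
f(2.96875) = 0.2011 > 0, so the root lies in [2.9375, 2.96875]
f(2.953125) = -0.1882 < 0, so the root lies in [2.953125, 2.96875]

2.953125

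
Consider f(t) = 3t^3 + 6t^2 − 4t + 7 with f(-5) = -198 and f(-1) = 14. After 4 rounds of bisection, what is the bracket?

f(-3) = -8 < 0, so the root lies in [-3, -1]
f(-2) = 15 > 0, so the root lies in [-3, -2]
f(-2.5) = 7.625 > 0, so the root lies in [-3, -2.5]
f(-2.75) = 0.9844 > 0, so the root lies in [-3, -2.75]

[-3, -2.75]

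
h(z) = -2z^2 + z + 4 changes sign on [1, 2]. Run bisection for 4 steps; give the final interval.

z = 1.5 gives h = 1, positive; keep [1.5, 2]
z = 1.75 gives h = -0.375, negative; keep [1.5, 1.75]
z = 1.625 gives h = 0.34375, positive; keep [1.625, 1.75]
z = 1.6875 gives h = -0.0078, negative; keep [1.625, 1.6875]

[1.625, 1.6875]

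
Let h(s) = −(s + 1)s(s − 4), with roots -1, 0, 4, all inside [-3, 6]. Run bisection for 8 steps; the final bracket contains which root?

m = 1.5, h(m) = 9.375 (+); new bracket [1.5, 6]
m = 3.75, h(m) = 4.453125 (+); new bracket [3.75, 6]
m = 4.875, h(m) = -25.060547 (−); new bracket [3.75, 4.875]
m = 4.3125, h(m) = -7.1594 (−); new bracket [3.75, 4.3125]
m = 4.03125, h(m) = -0.6338 (−); new bracket [3.75, 4.03125]
m = 3.890625, h(m) = 2.0811 (+); new bracket [3.890625, 4.03125]
m = 3.9609375, h(m) = 0.7676 (+); new bracket [3.9609375, 4.03125]
m = 3.99609375, h(m) = 0.078 (+); new bracket [3.99609375, 4.03125]

4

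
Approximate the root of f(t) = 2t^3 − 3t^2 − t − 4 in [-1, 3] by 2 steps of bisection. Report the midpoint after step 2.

t = 1 gives f = -6, negative; keep [1, 3]
t = 2 gives f = -2, negative; keep [2, 3]

2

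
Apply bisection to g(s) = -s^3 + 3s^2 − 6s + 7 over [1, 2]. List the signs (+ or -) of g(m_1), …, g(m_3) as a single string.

++-

g(1.5) = 1.375 > 0, so the root lies in [1.5, 2]
g(1.75) = 0.328125 > 0, so the root lies in [1.75, 2]
g(1.875) = -0.294922 < 0, so the root lies in [1.75, 1.875]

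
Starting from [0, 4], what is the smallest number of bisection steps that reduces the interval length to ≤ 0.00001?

19

Width after n steps is 4/2^n. Need 2^n ≥ 4/0.00001 = 400000.
2^18 = 262144 < 400000 ≤ 2^19 = 524288, so n = 19.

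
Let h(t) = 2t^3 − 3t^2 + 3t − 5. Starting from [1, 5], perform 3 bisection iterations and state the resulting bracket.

midpoint 3: h = 31 > 0 → [1, 3]
midpoint 2: h = 5 > 0 → [1, 2]
midpoint 1.5: h = -0.5 < 0 → [1.5, 2]

[1.5, 2]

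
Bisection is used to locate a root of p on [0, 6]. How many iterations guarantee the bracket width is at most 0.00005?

17

Width after n steps is 6/2^n. Need 2^n ≥ 6/0.00005 = 120000.
2^16 = 65536 < 120000 ≤ 2^17 = 131072, so n = 17.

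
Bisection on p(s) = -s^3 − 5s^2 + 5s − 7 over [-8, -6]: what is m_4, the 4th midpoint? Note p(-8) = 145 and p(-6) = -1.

p(-7) = 56 > 0, so the root lies in [-7, -6]
p(-6.5) = 23.875 > 0, so the root lies in [-6.5, -6]
p(-6.25) = 10.578125 > 0, so the root lies in [-6.25, -6]
p(-6.125) = 4.5801 > 0, so the root lies in [-6.125, -6]

-6.125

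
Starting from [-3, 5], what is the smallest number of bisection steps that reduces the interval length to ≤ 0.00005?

18

Width after n steps is 8/2^n. Need 2^n ≥ 8/0.00005 = 160000.
2^17 = 131072 < 160000 ≤ 2^18 = 262144, so n = 18.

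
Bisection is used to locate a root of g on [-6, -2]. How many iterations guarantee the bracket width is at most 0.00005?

Width after n steps is 4/2^n. Need 2^n ≥ 4/0.00005 = 80000.
2^16 = 65536 < 80000 ≤ 2^17 = 131072, so n = 17.

17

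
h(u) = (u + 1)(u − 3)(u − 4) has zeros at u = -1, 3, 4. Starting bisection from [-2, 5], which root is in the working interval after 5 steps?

-1

h(1.5) = 9.375 > 0, so the root lies in [-2, 1.5]
h(-0.25) = 10.359375 > 0, so the root lies in [-2, -0.25]
h(-1.125) = -2.642578 < 0, so the root lies in [-1.125, -0.25]
h(-0.6875) = 5.4016 > 0, so the root lies in [-1.125, -0.6875]
h(-0.90625) = 1.7967 > 0, so the root lies in [-1.125, -0.90625]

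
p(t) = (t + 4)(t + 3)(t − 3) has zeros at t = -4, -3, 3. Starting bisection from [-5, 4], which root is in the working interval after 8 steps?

3

t = -0.5 gives p = -30.625, negative; keep [-0.5, 4]
t = 1.75 gives p = -34.140625, negative; keep [1.75, 4]
t = 2.875 gives p = -5.048828, negative; keep [2.875, 4]
t = 3.4375 gives p = 20.947, positive; keep [2.875, 3.4375]
t = 3.15625 gives p = 6.8837, positive; keep [2.875, 3.15625]
t = 3.015625 gives p = 0.6594, positive; keep [2.875, 3.015625]
t = 2.9453125 gives p = -2.2582, negative; keep [2.9453125, 3.015625]
t = 2.98046875 gives p = -0.8154, negative; keep [2.98046875, 3.015625]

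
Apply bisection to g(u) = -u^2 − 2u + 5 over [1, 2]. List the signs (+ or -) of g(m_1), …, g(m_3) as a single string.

u = 1.5 gives g = -0.25, negative; keep [1, 1.5]
u = 1.25 gives g = 0.9375, positive; keep [1.25, 1.5]
u = 1.375 gives g = 0.359375, positive; keep [1.375, 1.5]

-++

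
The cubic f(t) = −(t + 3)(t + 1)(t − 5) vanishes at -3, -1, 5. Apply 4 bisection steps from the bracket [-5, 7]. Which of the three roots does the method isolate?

m = 1, f(m) = 32 (+); new bracket [1, 7]
m = 4, f(m) = 35 (+); new bracket [4, 7]
m = 5.5, f(m) = -27.625 (−); new bracket [4, 5.5]
m = 4.75, f(m) = 11.1406 (+); new bracket [4.75, 5.5]

5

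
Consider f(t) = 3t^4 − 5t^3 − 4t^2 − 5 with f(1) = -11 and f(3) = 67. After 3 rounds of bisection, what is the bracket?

midpoint 2: f = -13 < 0 → [2, 3]
midpoint 2.5: f = 9.0625 > 0 → [2, 2.5]
midpoint 2.25: f = -5.316406 < 0 → [2.25, 2.5]

[2.25, 2.5]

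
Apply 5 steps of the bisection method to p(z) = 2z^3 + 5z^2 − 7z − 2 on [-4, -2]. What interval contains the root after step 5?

[-3.4375, -3.375]

p(-3) = 10 > 0, so the root lies in [-4, -3]
p(-3.5) = -2 < 0, so the root lies in [-3.5, -3]
p(-3.25) = 4.90625 > 0, so the root lies in [-3.5, -3.25]
p(-3.375) = 1.6914 > 0, so the root lies in [-3.5, -3.375]
p(-3.4375) = -0.0933 < 0, so the root lies in [-3.4375, -3.375]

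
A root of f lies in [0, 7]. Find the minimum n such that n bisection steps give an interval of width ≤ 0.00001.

Width after n steps is 7/2^n. Need 2^n ≥ 7/0.00001 = 700000.
2^19 = 524288 < 700000 ≤ 2^20 = 1048576, so n = 20.

20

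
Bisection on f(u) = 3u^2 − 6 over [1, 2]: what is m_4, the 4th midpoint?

1.4375

midpoint 1.5: f = 0.75 > 0 → [1, 1.5]
midpoint 1.25: f = -1.3125 < 0 → [1.25, 1.5]
midpoint 1.375: f = -0.328125 < 0 → [1.375, 1.5]
midpoint 1.4375: f = 0.1992 > 0 → [1.375, 1.4375]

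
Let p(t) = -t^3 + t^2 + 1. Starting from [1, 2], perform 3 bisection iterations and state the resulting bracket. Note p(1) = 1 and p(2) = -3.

[1.375, 1.5]

m = 1.5, p(m) = -0.125 (−); new bracket [1, 1.5]
m = 1.25, p(m) = 0.609375 (+); new bracket [1.25, 1.5]
m = 1.375, p(m) = 0.291016 (+); new bracket [1.375, 1.5]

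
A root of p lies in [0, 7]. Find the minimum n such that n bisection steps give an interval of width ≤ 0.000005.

21

Width after n steps is 7/2^n. Need 2^n ≥ 7/0.000005 = 1400000.
2^20 = 1048576 < 1400000 ≤ 2^21 = 2097152, so n = 21.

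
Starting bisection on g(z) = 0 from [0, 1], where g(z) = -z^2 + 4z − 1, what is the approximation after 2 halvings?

m = 0.5, g(m) = 0.75 (+); new bracket [0, 0.5]
m = 0.25, g(m) = -0.0625 (−); new bracket [0.25, 0.5]

0.25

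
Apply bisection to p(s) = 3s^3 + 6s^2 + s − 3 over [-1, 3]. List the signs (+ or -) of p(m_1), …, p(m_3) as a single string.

midpoint 1: p = 7 > 0 → [-1, 1]
midpoint 0: p = -3 < 0 → [0, 1]
midpoint 0.5: p = -0.625 < 0 → [0.5, 1]

+--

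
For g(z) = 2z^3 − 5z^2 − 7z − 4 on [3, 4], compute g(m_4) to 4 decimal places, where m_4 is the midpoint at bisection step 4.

-1.9683

z = 3.5 gives g = -4, negative; keep [3.5, 4]
z = 3.75 gives g = 4.90625, positive; keep [3.5, 3.75]
z = 3.625 gives g = 0.191406, positive; keep [3.5, 3.625]
z = 3.5625 gives g = -1.9683, negative; keep [3.5625, 3.625]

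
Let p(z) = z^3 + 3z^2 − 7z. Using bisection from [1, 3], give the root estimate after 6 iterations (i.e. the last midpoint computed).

1.53125

p(2) = 6 > 0, so the root lies in [1, 2]
p(1.5) = -0.375 < 0, so the root lies in [1.5, 2]
p(1.75) = 2.296875 > 0, so the root lies in [1.5, 1.75]
p(1.625) = 0.8379 > 0, so the root lies in [1.5, 1.625]
p(1.5625) = 0.2014 > 0, so the root lies in [1.5, 1.5625]
p(1.53125) = -0.0942 < 0, so the root lies in [1.53125, 1.5625]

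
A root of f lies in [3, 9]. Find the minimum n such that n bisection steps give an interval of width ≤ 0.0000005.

24

Width after n steps is 6/2^n. Need 2^n ≥ 6/0.0000005 = 12000000.
2^23 = 8388608 < 12000000 ≤ 2^24 = 16777216, so n = 24.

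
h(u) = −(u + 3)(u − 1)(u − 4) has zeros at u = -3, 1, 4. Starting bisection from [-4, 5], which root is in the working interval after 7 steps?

-3

midpoint 0.5: h = -6.125 < 0 → [-4, 0.5]
midpoint -1.75: h = -19.765625 < 0 → [-4, -1.75]
midpoint -2.875: h = -3.330078 < 0 → [-4, -2.875]
midpoint -3.4375: h = 14.4392 > 0 → [-3.4375, -2.875]
midpoint -3.15625: h = 4.6474 > 0 → [-3.15625, -2.875]
midpoint -3.015625: h = 0.4402 > 0 → [-3.015625, -2.875]
midpoint -2.9453125: h = -1.4985 < 0 → [-3.015625, -2.9453125]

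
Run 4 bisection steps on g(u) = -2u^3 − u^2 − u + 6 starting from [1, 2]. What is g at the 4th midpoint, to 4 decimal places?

0.0532

midpoint 1.5: g = -4.5 < 0 → [1, 1.5]
midpoint 1.25: g = -0.71875 < 0 → [1, 1.25]
midpoint 1.125: g = 0.761719 > 0 → [1.125, 1.25]
midpoint 1.1875: g = 0.0532 > 0 → [1.1875, 1.25]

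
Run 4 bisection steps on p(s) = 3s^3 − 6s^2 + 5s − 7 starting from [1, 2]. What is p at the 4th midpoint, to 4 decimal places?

0.2146

m = 1.5, p(m) = -2.875 (−); new bracket [1.5, 2]
m = 1.75, p(m) = -0.546875 (−); new bracket [1.75, 2]
m = 1.875, p(m) = 1.056641 (+); new bracket [1.75, 1.875]
m = 1.8125, p(m) = 0.2146 (+); new bracket [1.75, 1.8125]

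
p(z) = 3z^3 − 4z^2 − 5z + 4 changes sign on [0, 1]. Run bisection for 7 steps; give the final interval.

midpoint 0.5: p = 0.875 > 0 → [0.5, 1]
midpoint 0.75: p = -0.734375 < 0 → [0.5, 0.75]
midpoint 0.625: p = 0.044922 > 0 → [0.625, 0.75]
midpoint 0.6875: p = -0.3533 < 0 → [0.625, 0.6875]
midpoint 0.65625: p = -0.156 < 0 → [0.625, 0.65625]
midpoint 0.640625: p = -0.056 < 0 → [0.625, 0.640625]
midpoint 0.6328125: p = -0.0056 < 0 → [0.625, 0.6328125]

[0.625, 0.6328125]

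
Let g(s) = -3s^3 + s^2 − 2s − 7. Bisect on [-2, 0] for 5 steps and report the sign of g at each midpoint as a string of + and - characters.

g(-1) = -1 < 0, so the root lies in [-2, -1]
g(-1.5) = 8.375 > 0, so the root lies in [-1.5, -1]
g(-1.25) = 2.921875 > 0, so the root lies in [-1.25, -1]
g(-1.125) = 0.7871 > 0, so the root lies in [-1.125, -1]
g(-1.0625) = -0.1477 < 0, so the root lies in [-1.125, -1.0625]

-+++-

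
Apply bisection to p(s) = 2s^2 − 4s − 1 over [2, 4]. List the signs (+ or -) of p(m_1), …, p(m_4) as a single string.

+++-

m = 3, p(m) = 5 (+); new bracket [2, 3]
m = 2.5, p(m) = 1.5 (+); new bracket [2, 2.5]
m = 2.25, p(m) = 0.125 (+); new bracket [2, 2.25]
m = 2.125, p(m) = -0.4688 (−); new bracket [2.125, 2.25]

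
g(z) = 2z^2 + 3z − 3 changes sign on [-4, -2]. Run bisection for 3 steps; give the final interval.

[-2.25, -2]

g(-3) = 6 > 0, so the root lies in [-3, -2]
g(-2.5) = 2 > 0, so the root lies in [-2.5, -2]
g(-2.25) = 0.375 > 0, so the root lies in [-2.25, -2]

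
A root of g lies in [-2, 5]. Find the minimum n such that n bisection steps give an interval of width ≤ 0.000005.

Width after n steps is 7/2^n. Need 2^n ≥ 7/0.000005 = 1400000.
2^20 = 1048576 < 1400000 ≤ 2^21 = 2097152, so n = 21.

21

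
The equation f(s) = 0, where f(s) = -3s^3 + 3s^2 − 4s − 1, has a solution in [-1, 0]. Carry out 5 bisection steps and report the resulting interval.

s = -0.5 gives f = 2.125, positive; keep [-0.5, 0]
s = -0.25 gives f = 0.234375, positive; keep [-0.25, 0]
s = -0.125 gives f = -0.447266, negative; keep [-0.25, -0.125]
s = -0.1875 gives f = -0.1248, negative; keep [-0.25, -0.1875]
s = -0.21875 gives f = 0.05, positive; keep [-0.21875, -0.1875]

[-0.21875, -0.1875]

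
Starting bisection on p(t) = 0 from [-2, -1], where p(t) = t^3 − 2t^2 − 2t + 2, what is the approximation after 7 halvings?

-1.1640625

midpoint -1.5: p = -2.875 < 0 → [-1.5, -1]
midpoint -1.25: p = -0.578125 < 0 → [-1.25, -1]
midpoint -1.125: p = 0.294922 > 0 → [-1.25, -1.125]
midpoint -1.1875: p = -0.1199 < 0 → [-1.1875, -1.125]
midpoint -1.15625: p = 0.0929 > 0 → [-1.1875, -1.15625]
midpoint -1.171875: p = -0.0122 < 0 → [-1.171875, -1.15625]
midpoint -1.1640625: p = 0.0407 > 0 → [-1.171875, -1.1640625]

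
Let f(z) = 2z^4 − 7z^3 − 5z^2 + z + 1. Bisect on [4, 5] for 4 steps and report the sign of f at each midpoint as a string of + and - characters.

+++-

midpoint 4.5: f = 86.5 > 0 → [4, 4.5]
midpoint 4.25: f = 30.085938 > 0 → [4, 4.25]
midpoint 4.125: f = 7.783691 > 0 → [4, 4.125]
midpoint 4.0625: f = -2.029 < 0 → [4.0625, 4.125]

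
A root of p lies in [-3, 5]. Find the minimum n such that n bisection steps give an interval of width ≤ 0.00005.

Width after n steps is 8/2^n. Need 2^n ≥ 8/0.00005 = 160000.
2^17 = 131072 < 160000 ≤ 2^18 = 262144, so n = 18.

18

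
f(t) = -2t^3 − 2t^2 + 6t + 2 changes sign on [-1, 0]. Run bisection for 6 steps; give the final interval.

midpoint -0.5: f = -1.25 < 0 → [-0.5, 0]
midpoint -0.25: f = 0.40625 > 0 → [-0.5, -0.25]
midpoint -0.375: f = -0.425781 < 0 → [-0.375, -0.25]
midpoint -0.3125: f = -0.0093 < 0 → [-0.3125, -0.25]
midpoint -0.28125: f = 0.1988 > 0 → [-0.3125, -0.28125]
midpoint -0.296875: f = 0.0948 > 0 → [-0.3125, -0.296875]

[-0.3125, -0.296875]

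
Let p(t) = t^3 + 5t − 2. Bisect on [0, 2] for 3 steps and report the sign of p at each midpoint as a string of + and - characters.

m = 1, p(m) = 4 (+); new bracket [0, 1]
m = 0.5, p(m) = 0.625 (+); new bracket [0, 0.5]
m = 0.25, p(m) = -0.734375 (−); new bracket [0.25, 0.5]

++-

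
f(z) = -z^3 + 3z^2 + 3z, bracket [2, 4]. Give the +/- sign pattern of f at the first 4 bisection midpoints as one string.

z = 3 gives f = 9, positive; keep [3, 4]
z = 3.5 gives f = 4.375, positive; keep [3.5, 4]
z = 3.75 gives f = 0.703125, positive; keep [3.75, 4]
z = 3.875 gives f = -1.5137, negative; keep [3.75, 3.875]

+++-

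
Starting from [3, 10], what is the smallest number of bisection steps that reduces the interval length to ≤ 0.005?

Width after n steps is 7/2^n. Need 2^n ≥ 7/0.005 = 1400.
2^10 = 1024 < 1400 ≤ 2^11 = 2048, so n = 11.

11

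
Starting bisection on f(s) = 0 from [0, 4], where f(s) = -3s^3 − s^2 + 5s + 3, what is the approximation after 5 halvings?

s = 2 gives f = -15, negative; keep [0, 2]
s = 1 gives f = 4, positive; keep [1, 2]
s = 1.5 gives f = -1.875, negative; keep [1, 1.5]
s = 1.25 gives f = 1.8281, positive; keep [1.25, 1.5]
s = 1.375 gives f = 0.1855, positive; keep [1.375, 1.5]

1.375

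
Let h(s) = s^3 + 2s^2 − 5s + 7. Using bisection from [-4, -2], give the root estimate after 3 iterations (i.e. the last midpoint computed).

midpoint -3: h = 13 > 0 → [-4, -3]
midpoint -3.5: h = 6.125 > 0 → [-4, -3.5]
midpoint -3.75: h = 1.140625 > 0 → [-4, -3.75]

-3.75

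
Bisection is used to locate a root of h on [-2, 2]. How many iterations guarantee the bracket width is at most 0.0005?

Width after n steps is 4/2^n. Need 2^n ≥ 4/0.0005 = 8000.
2^12 = 4096 < 8000 ≤ 2^13 = 8192, so n = 13.

13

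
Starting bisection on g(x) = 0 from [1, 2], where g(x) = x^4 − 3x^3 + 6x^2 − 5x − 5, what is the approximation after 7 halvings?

g(1.5) = -4.0625 < 0, so the root lies in [1.5, 2]
g(1.75) = -2.074219 < 0, so the root lies in [1.75, 2]
g(1.875) = -0.697021 < 0, so the root lies in [1.875, 2]
g(1.9375) = 0.1082 > 0, so the root lies in [1.875, 1.9375]
g(1.90625) = -0.3048 < 0, so the root lies in [1.90625, 1.9375]
g(1.921875) = -0.101 < 0, so the root lies in [1.921875, 1.9375]
g(1.9296875) = 0.0029 > 0, so the root lies in [1.921875, 1.9296875]

1.9296875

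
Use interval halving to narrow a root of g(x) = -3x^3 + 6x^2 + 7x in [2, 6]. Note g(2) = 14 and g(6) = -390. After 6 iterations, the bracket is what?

midpoint 4: g = -68 < 0 → [2, 4]
midpoint 3: g = -6 < 0 → [2, 3]
midpoint 2.5: g = 8.125 > 0 → [2.5, 3]
midpoint 2.75: g = 2.2344 > 0 → [2.75, 3]
midpoint 2.875: g = -1.5723 < 0 → [2.75, 2.875]
midpoint 2.8125: g = 0.4065 > 0 → [2.8125, 2.875]

[2.8125, 2.875]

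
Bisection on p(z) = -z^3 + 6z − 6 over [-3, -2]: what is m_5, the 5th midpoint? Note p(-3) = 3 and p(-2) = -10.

-2.84375

m = -2.5, p(m) = -5.375 (−); new bracket [-3, -2.5]
m = -2.75, p(m) = -1.703125 (−); new bracket [-3, -2.75]
m = -2.875, p(m) = 0.513672 (+); new bracket [-2.875, -2.75]
m = -2.8125, p(m) = -0.6277 (−); new bracket [-2.875, -2.8125]
m = -2.84375, p(m) = -0.0653 (−); new bracket [-2.875, -2.84375]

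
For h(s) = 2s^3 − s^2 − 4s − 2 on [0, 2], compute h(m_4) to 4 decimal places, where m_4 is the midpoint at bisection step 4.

s = 1 gives h = -5, negative; keep [1, 2]
s = 1.5 gives h = -3.5, negative; keep [1.5, 2]
s = 1.75 gives h = -1.34375, negative; keep [1.75, 2]
s = 1.875 gives h = 0.168, positive; keep [1.75, 1.875]

0.1680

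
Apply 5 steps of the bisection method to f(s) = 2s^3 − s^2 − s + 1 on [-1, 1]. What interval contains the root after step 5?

m = 0, f(m) = 1 (+); new bracket [-1, 0]
m = -0.5, f(m) = 1 (+); new bracket [-1, -0.5]
m = -0.75, f(m) = 0.34375 (+); new bracket [-1, -0.75]
m = -0.875, f(m) = -0.2305 (−); new bracket [-0.875, -0.75]
m = -0.8125, f(m) = 0.0796 (+); new bracket [-0.875, -0.8125]

[-0.875, -0.8125]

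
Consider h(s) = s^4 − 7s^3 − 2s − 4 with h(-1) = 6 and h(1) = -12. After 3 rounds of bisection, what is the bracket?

m = 0, h(m) = -4 (−); new bracket [-1, 0]
m = -0.5, h(m) = -2.0625 (−); new bracket [-1, -0.5]
m = -0.75, h(m) = 0.769531 (+); new bracket [-0.75, -0.5]

[-0.75, -0.5]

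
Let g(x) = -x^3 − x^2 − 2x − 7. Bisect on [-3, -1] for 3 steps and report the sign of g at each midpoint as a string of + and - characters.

+--

g(-2) = 1 > 0, so the root lies in [-2, -1]
g(-1.5) = -2.875 < 0, so the root lies in [-2, -1.5]
g(-1.75) = -1.203125 < 0, so the root lies in [-2, -1.75]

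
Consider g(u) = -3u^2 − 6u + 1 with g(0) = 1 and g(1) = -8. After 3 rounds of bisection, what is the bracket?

[0.125, 0.25]

m = 0.5, g(m) = -2.75 (−); new bracket [0, 0.5]
m = 0.25, g(m) = -0.6875 (−); new bracket [0, 0.25]
m = 0.125, g(m) = 0.203125 (+); new bracket [0.125, 0.25]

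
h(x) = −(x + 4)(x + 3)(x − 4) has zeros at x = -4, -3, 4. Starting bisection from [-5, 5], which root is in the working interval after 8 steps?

4

h(0) = 48 > 0, so the root lies in [0, 5]
h(2.5) = 53.625 > 0, so the root lies in [2.5, 5]
h(3.75) = 13.078125 > 0, so the root lies in [3.75, 5]
h(4.375) = -23.1621 < 0, so the root lies in [3.75, 4.375]
h(4.0625) = -3.5588 < 0, so the root lies in [3.75, 4.0625]
h(3.90625) = 5.119 > 0, so the root lies in [3.90625, 4.0625]
h(3.984375) = 0.8713 > 0, so the root lies in [3.984375, 4.0625]
h(4.0234375) = -1.3208 < 0, so the root lies in [3.984375, 4.0234375]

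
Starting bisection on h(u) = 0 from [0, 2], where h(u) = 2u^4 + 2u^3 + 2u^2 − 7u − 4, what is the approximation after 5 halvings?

1.3125

u = 1 gives h = -5, negative; keep [1, 2]
u = 1.5 gives h = 6.875, positive; keep [1, 1.5]
u = 1.25 gives h = -0.835938, negative; keep [1.25, 1.5]
u = 1.375 gives h = 2.5044, positive; keep [1.25, 1.375]
u = 1.3125 gives h = 0.7149, positive; keep [1.25, 1.3125]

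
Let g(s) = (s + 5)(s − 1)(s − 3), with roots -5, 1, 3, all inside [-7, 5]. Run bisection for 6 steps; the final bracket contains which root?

-5

g(-1) = 32 > 0, so the root lies in [-7, -1]
g(-4) = 35 > 0, so the root lies in [-7, -4]
g(-5.5) = -27.625 < 0, so the root lies in [-5.5, -4]
g(-4.75) = 11.1406 > 0, so the root lies in [-5.5, -4.75]
g(-5.125) = -6.2207 < 0, so the root lies in [-5.125, -4.75]
g(-4.9375) = 2.9456 > 0, so the root lies in [-5.125, -4.9375]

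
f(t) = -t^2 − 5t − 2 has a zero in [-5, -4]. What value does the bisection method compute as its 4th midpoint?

-4.5625

m = -4.5, f(m) = 0.25 (+); new bracket [-5, -4.5]
m = -4.75, f(m) = -0.8125 (−); new bracket [-4.75, -4.5]
m = -4.625, f(m) = -0.265625 (−); new bracket [-4.625, -4.5]
m = -4.5625, f(m) = -0.0039 (−); new bracket [-4.5625, -4.5]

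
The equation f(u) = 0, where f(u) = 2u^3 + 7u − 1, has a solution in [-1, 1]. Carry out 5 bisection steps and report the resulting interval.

[0.125, 0.1875]

f(0) = -1 < 0, so the root lies in [0, 1]
f(0.5) = 2.75 > 0, so the root lies in [0, 0.5]
f(0.25) = 0.78125 > 0, so the root lies in [0, 0.25]
f(0.125) = -0.1211 < 0, so the root lies in [0.125, 0.25]
f(0.1875) = 0.3257 > 0, so the root lies in [0.125, 0.1875]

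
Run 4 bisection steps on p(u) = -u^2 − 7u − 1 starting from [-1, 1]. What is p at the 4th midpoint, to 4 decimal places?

midpoint 0: p = -1 < 0 → [-1, 0]
midpoint -0.5: p = 2.25 > 0 → [-0.5, 0]
midpoint -0.25: p = 0.6875 > 0 → [-0.25, 0]
midpoint -0.125: p = -0.1406 < 0 → [-0.25, -0.125]

-0.1406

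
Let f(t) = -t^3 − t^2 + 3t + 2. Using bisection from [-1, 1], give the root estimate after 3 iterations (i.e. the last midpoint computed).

t = 0 gives f = 2, positive; keep [-1, 0]
t = -0.5 gives f = 0.375, positive; keep [-1, -0.5]
t = -0.75 gives f = -0.390625, negative; keep [-0.75, -0.5]

-0.75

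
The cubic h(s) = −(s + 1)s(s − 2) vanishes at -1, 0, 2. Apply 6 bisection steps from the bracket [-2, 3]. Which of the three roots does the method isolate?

2

midpoint 0.5: h = 1.125 > 0 → [0.5, 3]
midpoint 1.75: h = 1.203125 > 0 → [1.75, 3]
midpoint 2.375: h = -3.005859 < 0 → [1.75, 2.375]
midpoint 2.0625: h = -0.3948 < 0 → [1.75, 2.0625]
midpoint 1.90625: h = 0.5194 > 0 → [1.90625, 2.0625]
midpoint 1.984375: h = 0.0925 > 0 → [1.984375, 2.0625]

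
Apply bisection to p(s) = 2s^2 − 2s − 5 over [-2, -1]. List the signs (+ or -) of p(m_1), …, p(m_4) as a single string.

m = -1.5, p(m) = 2.5 (+); new bracket [-1.5, -1]
m = -1.25, p(m) = 0.625 (+); new bracket [-1.25, -1]
m = -1.125, p(m) = -0.21875 (−); new bracket [-1.25, -1.125]
m = -1.1875, p(m) = 0.1953 (+); new bracket [-1.1875, -1.125]

++-+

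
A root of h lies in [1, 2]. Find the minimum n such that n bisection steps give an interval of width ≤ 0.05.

5

Width after n steps is 1/2^n. Need 2^n ≥ 1/0.05 = 20.
2^4 = 16 < 20 ≤ 2^5 = 32, so n = 5.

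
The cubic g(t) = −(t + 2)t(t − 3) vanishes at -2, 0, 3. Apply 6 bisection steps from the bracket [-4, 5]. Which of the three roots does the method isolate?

m = 0.5, g(m) = 3.125 (+); new bracket [0.5, 5]
m = 2.75, g(m) = 3.265625 (+); new bracket [2.75, 5]
m = 3.875, g(m) = -19.919922 (−); new bracket [2.75, 3.875]
m = 3.3125, g(m) = -5.4993 (−); new bracket [2.75, 3.3125]
m = 3.03125, g(m) = -0.4766 (−); new bracket [2.75, 3.03125]
m = 2.890625, g(m) = 1.5462 (+); new bracket [2.890625, 3.03125]

3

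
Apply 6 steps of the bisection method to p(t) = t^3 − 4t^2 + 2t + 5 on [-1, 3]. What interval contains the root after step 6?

[-0.875, -0.8125]

t = 1 gives p = 4, positive; keep [-1, 1]
t = 0 gives p = 5, positive; keep [-1, 0]
t = -0.5 gives p = 2.875, positive; keep [-1, -0.5]
t = -0.75 gives p = 0.8281, positive; keep [-1, -0.75]
t = -0.875 gives p = -0.4824, negative; keep [-0.875, -0.75]
t = -0.8125 gives p = 0.198, positive; keep [-0.875, -0.8125]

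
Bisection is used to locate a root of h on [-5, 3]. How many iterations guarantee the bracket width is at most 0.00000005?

Width after n steps is 8/2^n. Need 2^n ≥ 8/0.00000005 = 160000000.
2^27 = 134217728 < 160000000 ≤ 2^28 = 268435456, so n = 28.

28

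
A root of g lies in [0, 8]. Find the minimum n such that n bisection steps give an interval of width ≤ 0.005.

Width after n steps is 8/2^n. Need 2^n ≥ 8/0.005 = 1600.
2^10 = 1024 < 1600 ≤ 2^11 = 2048, so n = 11.

11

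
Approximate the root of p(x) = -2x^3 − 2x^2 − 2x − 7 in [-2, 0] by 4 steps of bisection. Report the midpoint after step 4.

p(-1) = -5 < 0, so the root lies in [-2, -1]
p(-1.5) = -1.75 < 0, so the root lies in [-2, -1.5]
p(-1.75) = 1.09375 > 0, so the root lies in [-1.75, -1.5]
p(-1.625) = -0.4492 < 0, so the root lies in [-1.75, -1.625]

-1.625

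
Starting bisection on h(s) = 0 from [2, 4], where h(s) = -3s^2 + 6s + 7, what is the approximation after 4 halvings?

2.875

midpoint 3: h = -2 < 0 → [2, 3]
midpoint 2.5: h = 3.25 > 0 → [2.5, 3]
midpoint 2.75: h = 0.8125 > 0 → [2.75, 3]
midpoint 2.875: h = -0.5469 < 0 → [2.75, 2.875]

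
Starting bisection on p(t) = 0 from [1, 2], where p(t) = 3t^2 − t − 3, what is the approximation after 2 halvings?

m = 1.5, p(m) = 2.25 (+); new bracket [1, 1.5]
m = 1.25, p(m) = 0.4375 (+); new bracket [1, 1.25]

1.25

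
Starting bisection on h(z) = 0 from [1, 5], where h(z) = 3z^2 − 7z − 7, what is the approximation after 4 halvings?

midpoint 3: h = -1 < 0 → [3, 5]
midpoint 4: h = 13 > 0 → [3, 4]
midpoint 3.5: h = 5.25 > 0 → [3, 3.5]
midpoint 3.25: h = 1.9375 > 0 → [3, 3.25]

3.25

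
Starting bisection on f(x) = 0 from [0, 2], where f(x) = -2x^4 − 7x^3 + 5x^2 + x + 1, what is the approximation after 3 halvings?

0.75

f(1) = -2 < 0, so the root lies in [0, 1]
f(0.5) = 1.75 > 0, so the root lies in [0.5, 1]
f(0.75) = 0.976562 > 0, so the root lies in [0.75, 1]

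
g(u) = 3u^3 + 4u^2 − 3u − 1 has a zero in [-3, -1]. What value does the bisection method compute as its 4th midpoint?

-1.875

u = -2 gives g = -3, negative; keep [-2, -1]
u = -1.5 gives g = 2.375, positive; keep [-2, -1.5]
u = -1.75 gives g = 0.421875, positive; keep [-2, -1.75]
u = -1.875 gives g = -1.0879, negative; keep [-1.875, -1.75]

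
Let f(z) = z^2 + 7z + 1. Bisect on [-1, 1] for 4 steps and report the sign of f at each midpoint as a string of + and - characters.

+--+

f(0) = 1 > 0, so the root lies in [-1, 0]
f(-0.5) = -2.25 < 0, so the root lies in [-0.5, 0]
f(-0.25) = -0.6875 < 0, so the root lies in [-0.25, 0]
f(-0.125) = 0.1406 > 0, so the root lies in [-0.25, -0.125]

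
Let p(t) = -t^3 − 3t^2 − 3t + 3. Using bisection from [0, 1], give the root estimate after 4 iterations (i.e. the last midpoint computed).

0.5625

p(0.5) = 0.625 > 0, so the root lies in [0.5, 1]
p(0.75) = -1.359375 < 0, so the root lies in [0.5, 0.75]
p(0.625) = -0.291016 < 0, so the root lies in [0.5, 0.625]
p(0.5625) = 0.1853 > 0, so the root lies in [0.5625, 0.625]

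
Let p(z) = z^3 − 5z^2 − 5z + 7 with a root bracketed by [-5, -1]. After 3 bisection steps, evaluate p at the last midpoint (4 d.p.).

-0.1250

p(-3) = -50 < 0, so the root lies in [-3, -1]
p(-2) = -11 < 0, so the root lies in [-2, -1]
p(-1.5) = -0.125 < 0, so the root lies in [-1.5, -1]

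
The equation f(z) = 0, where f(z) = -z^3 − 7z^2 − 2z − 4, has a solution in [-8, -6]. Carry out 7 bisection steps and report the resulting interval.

f(-7) = 10 > 0, so the root lies in [-7, -6]
f(-6.5) = -12.125 < 0, so the root lies in [-7, -6.5]
f(-6.75) = -1.890625 < 0, so the root lies in [-7, -6.75]
f(-6.875) = 3.8418 > 0, so the root lies in [-6.875, -6.75]
f(-6.8125) = 0.9231 > 0, so the root lies in [-6.8125, -6.75]
f(-6.78125) = -0.4968 < 0, so the root lies in [-6.8125, -6.78125]
f(-6.796875) = 0.2099 > 0, so the root lies in [-6.796875, -6.78125]

[-6.796875, -6.78125]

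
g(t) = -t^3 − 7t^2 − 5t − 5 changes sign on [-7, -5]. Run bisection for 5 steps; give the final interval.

midpoint -6: g = -11 < 0 → [-7, -6]
midpoint -6.5: g = 6.375 > 0 → [-6.5, -6]
midpoint -6.25: g = -3.046875 < 0 → [-6.5, -6.25]
midpoint -6.375: g = 1.4746 > 0 → [-6.375, -6.25]
midpoint -6.3125: g = -0.8328 < 0 → [-6.375, -6.3125]

[-6.375, -6.3125]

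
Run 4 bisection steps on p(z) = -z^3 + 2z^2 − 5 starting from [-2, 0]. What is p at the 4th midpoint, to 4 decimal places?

-1.0449

m = -1, p(m) = -2 (−); new bracket [-2, -1]
m = -1.5, p(m) = 2.875 (+); new bracket [-1.5, -1]
m = -1.25, p(m) = 0.078125 (+); new bracket [-1.25, -1]
m = -1.125, p(m) = -1.0449 (−); new bracket [-1.25, -1.125]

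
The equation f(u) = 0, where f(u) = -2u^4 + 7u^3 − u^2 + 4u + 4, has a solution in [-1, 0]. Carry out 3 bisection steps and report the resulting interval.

[-0.625, -0.5]

m = -0.5, f(m) = 0.75 (+); new bracket [-1, -0.5]
m = -0.75, f(m) = -3.148438 (−); new bracket [-0.75, -0.5]
m = -0.625, f(m) = -0.904785 (−); new bracket [-0.625, -0.5]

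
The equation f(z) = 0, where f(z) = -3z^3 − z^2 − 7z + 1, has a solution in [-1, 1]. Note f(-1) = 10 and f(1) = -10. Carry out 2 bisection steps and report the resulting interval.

z = 0 gives f = 1, positive; keep [0, 1]
z = 0.5 gives f = -3.125, negative; keep [0, 0.5]

[0, 0.5]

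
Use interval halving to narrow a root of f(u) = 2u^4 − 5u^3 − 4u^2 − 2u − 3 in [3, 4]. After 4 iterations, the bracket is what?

u = 3.5 gives f = 26.75, positive; keep [3, 3.5]
u = 3.25 gives f = -0.257812, negative; keep [3.25, 3.5]
u = 3.375 gives f = 11.963379, positive; keep [3.25, 3.375]
u = 3.3125 gives f = 5.5481, positive; keep [3.25, 3.3125]

[3.25, 3.3125]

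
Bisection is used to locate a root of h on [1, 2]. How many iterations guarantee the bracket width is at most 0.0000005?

Width after n steps is 1/2^n. Need 2^n ≥ 1/0.0000005 = 2000000.
2^20 = 1048576 < 2000000 ≤ 2^21 = 2097152, so n = 21.

21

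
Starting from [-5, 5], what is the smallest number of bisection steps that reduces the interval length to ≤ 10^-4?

17

Width after n steps is 10/2^n. Need 2^n ≥ 10/10^-4 = 100000.
2^16 = 65536 < 100000 ≤ 2^17 = 131072, so n = 17.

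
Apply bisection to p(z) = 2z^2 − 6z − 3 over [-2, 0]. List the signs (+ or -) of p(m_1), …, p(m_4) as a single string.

++--

m = -1, p(m) = 5 (+); new bracket [-1, 0]
m = -0.5, p(m) = 0.5 (+); new bracket [-0.5, 0]
m = -0.25, p(m) = -1.375 (−); new bracket [-0.5, -0.25]
m = -0.375, p(m) = -0.4688 (−); new bracket [-0.5, -0.375]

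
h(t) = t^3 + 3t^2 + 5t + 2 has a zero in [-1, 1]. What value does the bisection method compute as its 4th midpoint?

t = 0 gives h = 2, positive; keep [-1, 0]
t = -0.5 gives h = 0.125, positive; keep [-1, -0.5]
t = -0.75 gives h = -0.484375, negative; keep [-0.75, -0.5]
t = -0.625 gives h = -0.1973, negative; keep [-0.625, -0.5]

-0.625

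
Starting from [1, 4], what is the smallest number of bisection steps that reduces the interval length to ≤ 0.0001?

15

Width after n steps is 3/2^n. Need 2^n ≥ 3/0.0001 = 30000.
2^14 = 16384 < 30000 ≤ 2^15 = 32768, so n = 15.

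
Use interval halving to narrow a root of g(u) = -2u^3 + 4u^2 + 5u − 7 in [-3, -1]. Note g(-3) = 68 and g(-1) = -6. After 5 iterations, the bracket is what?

[-1.4375, -1.375]

midpoint -2: g = 15 > 0 → [-2, -1]
midpoint -1.5: g = 1.25 > 0 → [-1.5, -1]
midpoint -1.25: g = -3.09375 < 0 → [-1.5, -1.25]
midpoint -1.375: g = -1.1133 < 0 → [-1.5, -1.375]
midpoint -1.4375: g = 0.019 > 0 → [-1.4375, -1.375]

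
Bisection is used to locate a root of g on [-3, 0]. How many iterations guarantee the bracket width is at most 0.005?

10

Width after n steps is 3/2^n. Need 2^n ≥ 3/0.005 = 600.
2^9 = 512 < 600 ≤ 2^10 = 1024, so n = 10.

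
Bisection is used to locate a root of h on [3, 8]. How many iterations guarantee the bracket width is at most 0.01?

Width after n steps is 5/2^n. Need 2^n ≥ 5/0.01 = 500.
2^8 = 256 < 500 ≤ 2^9 = 512, so n = 9.

9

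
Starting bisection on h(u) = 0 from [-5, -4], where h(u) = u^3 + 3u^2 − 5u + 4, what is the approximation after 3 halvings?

u = -4.5 gives h = -3.875, negative; keep [-4.5, -4]
u = -4.25 gives h = 2.671875, positive; keep [-4.5, -4.25]
u = -4.375 gives h = -0.443359, negative; keep [-4.375, -4.25]

-4.375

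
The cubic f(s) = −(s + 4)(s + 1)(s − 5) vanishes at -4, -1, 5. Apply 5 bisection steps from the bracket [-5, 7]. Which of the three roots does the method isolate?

m = 1, f(m) = 40 (+); new bracket [1, 7]
m = 4, f(m) = 40 (+); new bracket [4, 7]
m = 5.5, f(m) = -30.875 (−); new bracket [4, 5.5]
m = 4.75, f(m) = 12.5781 (+); new bracket [4.75, 5.5]
m = 5.125, f(m) = -6.9863 (−); new bracket [4.75, 5.125]

5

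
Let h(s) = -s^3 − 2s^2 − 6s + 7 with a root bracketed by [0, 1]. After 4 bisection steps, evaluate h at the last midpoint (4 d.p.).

s = 0.5 gives h = 3.375, positive; keep [0.5, 1]
s = 0.75 gives h = 0.953125, positive; keep [0.75, 1]
s = 0.875 gives h = -0.451172, negative; keep [0.75, 0.875]
s = 0.8125 gives h = 0.2683, positive; keep [0.8125, 0.875]

0.2683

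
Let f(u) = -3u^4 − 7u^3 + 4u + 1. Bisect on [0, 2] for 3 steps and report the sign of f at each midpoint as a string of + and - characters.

m = 1, f(m) = -5 (−); new bracket [0, 1]
m = 0.5, f(m) = 1.9375 (+); new bracket [0.5, 1]
m = 0.75, f(m) = 0.097656 (+); new bracket [0.75, 1]

-++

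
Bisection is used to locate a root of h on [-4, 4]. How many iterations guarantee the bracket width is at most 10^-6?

23

Width after n steps is 8/2^n. Need 2^n ≥ 8/10^-6 = 8000000.
2^22 = 4194304 < 8000000 ≤ 2^23 = 8388608, so n = 23.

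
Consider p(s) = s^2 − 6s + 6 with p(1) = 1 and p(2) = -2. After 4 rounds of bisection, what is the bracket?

[1.25, 1.3125]

p(1.5) = -0.75 < 0, so the root lies in [1, 1.5]
p(1.25) = 0.0625 > 0, so the root lies in [1.25, 1.5]
p(1.375) = -0.359375 < 0, so the root lies in [1.25, 1.375]
p(1.3125) = -0.1523 < 0, so the root lies in [1.25, 1.3125]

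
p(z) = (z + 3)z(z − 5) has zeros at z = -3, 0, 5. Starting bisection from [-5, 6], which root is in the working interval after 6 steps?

m = 0.5, p(m) = -7.875 (−); new bracket [0.5, 6]
m = 3.25, p(m) = -35.546875 (−); new bracket [3.25, 6]
m = 4.625, p(m) = -13.224609 (−); new bracket [4.625, 6]
m = 5.3125, p(m) = 13.8 (+); new bracket [4.625, 5.3125]
m = 4.96875, p(m) = -1.2373 (−); new bracket [4.96875, 5.3125]
m = 5.140625, p(m) = 5.8849 (+); new bracket [4.96875, 5.140625]

5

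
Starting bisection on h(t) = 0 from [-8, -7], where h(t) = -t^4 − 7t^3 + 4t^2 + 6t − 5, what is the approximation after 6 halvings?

midpoint -7.5: h = -35.9375 < 0 → [-7.5, -7]
midpoint -7.25: h = 66.480469 > 0 → [-7.5, -7.25]
midpoint -7.375: h = 17.888428 > 0 → [-7.5, -7.375]
midpoint -7.4375: h = -8.3538 < 0 → [-7.4375, -7.375]
midpoint -7.40625: h = 4.9329 > 0 → [-7.4375, -7.40625]
midpoint -7.421875: h = -1.6688 < 0 → [-7.421875, -7.40625]

-7.421875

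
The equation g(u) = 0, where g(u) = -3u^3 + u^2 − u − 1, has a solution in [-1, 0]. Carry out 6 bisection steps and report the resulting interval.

[-0.484375, -0.46875]

m = -0.5, g(m) = 0.125 (+); new bracket [-0.5, 0]
m = -0.25, g(m) = -0.640625 (−); new bracket [-0.5, -0.25]
m = -0.375, g(m) = -0.326172 (−); new bracket [-0.5, -0.375]
m = -0.4375, g(m) = -0.1199 (−); new bracket [-0.5, -0.4375]
m = -0.46875, g(m) = -0.0025 (−); new bracket [-0.5, -0.46875]
m = -0.484375, g(m) = 0.0599 (+); new bracket [-0.484375, -0.46875]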